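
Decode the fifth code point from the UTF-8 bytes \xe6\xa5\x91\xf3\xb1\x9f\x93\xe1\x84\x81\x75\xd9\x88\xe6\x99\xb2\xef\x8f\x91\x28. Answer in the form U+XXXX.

U+0648

Offset 0: leading byte 0xE6 = 11100110 → 3-byte char #1 = E6 A5 91.
Offset 3: leading byte 0xF3 = 11110011 → 4-byte char #2 = F3 B1 9F 93.
Offset 7: leading byte 0xE1 = 11100001 → 3-byte char #3 = E1 84 81.
Offset 10: leading byte 0x75 = 01110101 → 1-byte char #4 = 75.
Offset 11: leading byte 0xD9 = 11011001 → 2-byte char #5 = D9 88.
Leading byte 0xD9 = 11011001 matches 110xxxxx → 2-byte sequence.
Byte 1: 0xD9 = 11011001, payload 11001 (5 bits).
Byte 2: 0x88 = 10001000 (10xxxxxx ✓), payload 001000.
Concatenate: 11001001000 = 0x648 (11 bits → U+0648).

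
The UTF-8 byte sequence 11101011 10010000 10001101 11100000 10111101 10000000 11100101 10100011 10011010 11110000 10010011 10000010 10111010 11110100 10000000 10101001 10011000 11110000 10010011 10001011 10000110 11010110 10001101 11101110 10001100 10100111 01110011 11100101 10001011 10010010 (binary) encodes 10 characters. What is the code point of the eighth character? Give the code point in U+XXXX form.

U+E327

Offset 0: leading byte 0xEB = 11101011 → 3-byte char #1 = EB 90 8D.
Offset 3: leading byte 0xE0 = 11100000 → 3-byte char #2 = E0 BD 80.
Offset 6: leading byte 0xE5 = 11100101 → 3-byte char #3 = E5 A3 9A.
Offset 9: leading byte 0xF0 = 11110000 → 4-byte char #4 = F0 93 82 BA.
Offset 13: leading byte 0xF4 = 11110100 → 4-byte char #5 = F4 80 A9 98.
Offset 17: leading byte 0xF0 = 11110000 → 4-byte char #6 = F0 93 8B 86.
Offset 21: leading byte 0xD6 = 11010110 → 2-byte char #7 = D6 8D.
Offset 23: leading byte 0xEE = 11101110 → 3-byte char #8 = EE 8C A7.
Leading byte 0xEE = 11101110 matches 1110xxxx → 3-byte sequence.
Byte 1: 0xEE = 11101110, payload 1110 (4 bits).
Byte 2: 0x8C = 10001100 (10xxxxxx ✓), payload 001100.
Byte 3: 0xA7 = 10100111 (10xxxxxx ✓), payload 100111.
Concatenate: 1110001100100111 = 0xE327 (16 bits → U+E327).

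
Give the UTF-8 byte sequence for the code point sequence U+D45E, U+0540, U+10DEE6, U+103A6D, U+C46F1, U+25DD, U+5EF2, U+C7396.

U+D45E: 3-byte form → ED 91 9E.
U+0540: 2-byte form → D5 80.
U+10DEE6: 4-byte form → F4 8D BB A6.
U+103A6D: 4-byte form → F4 83 A9 AD.
U+C46F1: 4-byte form → F3 84 9B B1.
U+25DD: 3-byte form → E2 97 9D.
U+5EF2: 3-byte form → E5 BB B2.
U+C7396: 4-byte form → F3 87 8E 96.
Concatenated (27 bytes): ED 91 9E D5 80 F4 8D BB A6 F4 83 A9 AD F3 84 9B B1 E2 97 9D E5 BB B2 F3 87 8E 96.

ED 91 9E D5 80 F4 8D BB A6 F4 83 A9 AD F3 84 9B B1 E2 97 9D E5 BB B2 F3 87 8E 96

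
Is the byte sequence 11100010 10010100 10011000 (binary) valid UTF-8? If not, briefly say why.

valid

Leading byte 0xE2 = 11100010 → 3-byte form.
Continuation bytes 0x94=10010100, 0x98=10011000 all match 10xxxxxx.
Decoded value 0x2518 is ≥ 0x800 (shortest form) and not a surrogate.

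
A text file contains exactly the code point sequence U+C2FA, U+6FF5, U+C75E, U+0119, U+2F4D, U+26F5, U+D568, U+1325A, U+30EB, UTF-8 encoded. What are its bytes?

EC 8B BA E6 BF B5 EC 9D 9E C4 99 E2 BD 8D E2 9B B5 ED 95 A8 F0 93 89 9A E3 83 AB

U+C2FA: 3-byte form → EC 8B BA.
U+6FF5: 3-byte form → E6 BF B5.
U+C75E: 3-byte form → EC 9D 9E.
U+0119: 2-byte form → C4 99.
U+2F4D: 3-byte form → E2 BD 8D.
U+26F5: 3-byte form → E2 9B B5.
U+D568: 3-byte form → ED 95 A8.
U+1325A: 4-byte form → F0 93 89 9A.
U+30EB: 3-byte form → E3 83 AB.
Concatenated (27 bytes): EC 8B BA E6 BF B5 EC 9D 9E C4 99 E2 BD 8D E2 9B B5 ED 95 A8 F0 93 89 9A E3 83 AB.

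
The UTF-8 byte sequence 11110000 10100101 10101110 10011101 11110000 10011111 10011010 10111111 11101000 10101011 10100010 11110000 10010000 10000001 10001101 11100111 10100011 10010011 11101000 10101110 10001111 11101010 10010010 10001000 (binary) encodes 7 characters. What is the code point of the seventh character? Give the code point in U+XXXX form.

Offset 0: leading byte 0xF0 = 11110000 → 4-byte char #1 = F0 A5 AE 9D.
Offset 4: leading byte 0xF0 = 11110000 → 4-byte char #2 = F0 9F 9A BF.
Offset 8: leading byte 0xE8 = 11101000 → 3-byte char #3 = E8 AB A2.
Offset 11: leading byte 0xF0 = 11110000 → 4-byte char #4 = F0 90 81 8D.
Offset 15: leading byte 0xE7 = 11100111 → 3-byte char #5 = E7 A3 93.
Offset 18: leading byte 0xE8 = 11101000 → 3-byte char #6 = E8 AE 8F.
Offset 21: leading byte 0xEA = 11101010 → 3-byte char #7 = EA 92 88.
Leading byte 0xEA = 11101010 matches 1110xxxx → 3-byte sequence.
Byte 1: 0xEA = 11101010, payload 1010 (4 bits).
Byte 2: 0x92 = 10010010 (10xxxxxx ✓), payload 010010.
Byte 3: 0x88 = 10001000 (10xxxxxx ✓), payload 001000.
Concatenate: 1010010010001000 = 0xA488 (16 bits → U+A488).

U+A488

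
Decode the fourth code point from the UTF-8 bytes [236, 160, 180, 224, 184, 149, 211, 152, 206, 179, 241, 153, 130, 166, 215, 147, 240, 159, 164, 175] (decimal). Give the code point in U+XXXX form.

U+03B3

Offset 0: leading byte 0xEC = 11101100 → 3-byte char #1 = EC A0 B4.
Offset 3: leading byte 0xE0 = 11100000 → 3-byte char #2 = E0 B8 95.
Offset 6: leading byte 0xD3 = 11010011 → 2-byte char #3 = D3 98.
Offset 8: leading byte 0xCE = 11001110 → 2-byte char #4 = CE B3.
Leading byte 0xCE = 11001110 matches 110xxxxx → 2-byte sequence.
Byte 1: 0xCE = 11001110, payload 01110 (5 bits).
Byte 2: 0xB3 = 10110011 (10xxxxxx ✓), payload 110011.
Concatenate: 01110110011 = 0x3B3 (11 bits → U+03B3).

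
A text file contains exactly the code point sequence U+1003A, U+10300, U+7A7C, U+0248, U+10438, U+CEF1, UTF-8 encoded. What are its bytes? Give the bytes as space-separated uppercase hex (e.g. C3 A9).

F0 90 80 BA F0 90 8C 80 E7 A9 BC C9 88 F0 90 90 B8 EC BB B1

U+1003A: 4-byte form → F0 90 80 BA.
U+10300: 4-byte form → F0 90 8C 80.
U+7A7C: 3-byte form → E7 A9 BC.
U+0248: 2-byte form → C9 88.
U+10438: 4-byte form → F0 90 90 B8.
U+CEF1: 3-byte form → EC BB B1.
Concatenated (20 bytes): F0 90 80 BA F0 90 8C 80 E7 A9 BC C9 88 F0 90 90 B8 EC BB B1.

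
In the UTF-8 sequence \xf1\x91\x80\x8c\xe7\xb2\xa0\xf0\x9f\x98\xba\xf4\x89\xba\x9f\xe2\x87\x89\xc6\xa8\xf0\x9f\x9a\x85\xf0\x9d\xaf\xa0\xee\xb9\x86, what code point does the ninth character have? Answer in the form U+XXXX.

Offset 0: leading byte 0xF1 = 11110001 → 4-byte char #1 = F1 91 80 8C.
Offset 4: leading byte 0xE7 = 11100111 → 3-byte char #2 = E7 B2 A0.
Offset 7: leading byte 0xF0 = 11110000 → 4-byte char #3 = F0 9F 98 BA.
Offset 11: leading byte 0xF4 = 11110100 → 4-byte char #4 = F4 89 BA 9F.
Offset 15: leading byte 0xE2 = 11100010 → 3-byte char #5 = E2 87 89.
Offset 18: leading byte 0xC6 = 11000110 → 2-byte char #6 = C6 A8.
Offset 20: leading byte 0xF0 = 11110000 → 4-byte char #7 = F0 9F 9A 85.
Offset 24: leading byte 0xF0 = 11110000 → 4-byte char #8 = F0 9D AF A0.
Offset 28: leading byte 0xEE = 11101110 → 3-byte char #9 = EE B9 86.
Leading byte 0xEE = 11101110 matches 1110xxxx → 3-byte sequence.
Byte 1: 0xEE = 11101110, payload 1110 (4 bits).
Byte 2: 0xB9 = 10111001 (10xxxxxx ✓), payload 111001.
Byte 3: 0x86 = 10000110 (10xxxxxx ✓), payload 000110.
Concatenate: 1110111001000110 = 0xEE46 (16 bits → U+EE46).

U+EE46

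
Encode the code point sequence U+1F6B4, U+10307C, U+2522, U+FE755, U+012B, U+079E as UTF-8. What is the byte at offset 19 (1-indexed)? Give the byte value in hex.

1-indexed offset 19 is 0-indexed offset 18.
U+1F6B4 → 4-byte form F0 9F 9A B4 at offsets 0–3.
U+10307C → 4-byte form F4 83 81 BC at offsets 4–7.
U+2522 → 3-byte form E2 94 A2 at offsets 8–10.
U+FE755 → 4-byte form F3 BE 9D 95 at offsets 11–14.
U+012B → 2-byte form C4 AB at offsets 15–16.
U+079E → 2-byte form DE 9E at offsets 17–18.
Offset 18 falls in char 6's range; it's byte 2 of DE 9E = 0x9E.

0x9E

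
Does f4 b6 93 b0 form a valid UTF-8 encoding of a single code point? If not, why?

invalid (encodes a value above U+10FFFF)

Leading byte 0xF4 = 11110100 → 4-byte form.
Payload = 0x1364F0, which exceeds U+10FFFF, the maximum Unicode code point. (Leading bytes F5–FF, or F4 followed by ≥ 0x90, are invalid.)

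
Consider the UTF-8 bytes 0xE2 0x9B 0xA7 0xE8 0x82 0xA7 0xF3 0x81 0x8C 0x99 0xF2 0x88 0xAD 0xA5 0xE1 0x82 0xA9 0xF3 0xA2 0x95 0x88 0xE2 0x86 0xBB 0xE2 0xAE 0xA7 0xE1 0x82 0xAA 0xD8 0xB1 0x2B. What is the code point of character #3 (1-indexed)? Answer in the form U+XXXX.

U+C1319

Offset 0: leading byte 0xE2 = 11100010 → 3-byte char #1 = E2 9B A7.
Offset 3: leading byte 0xE8 = 11101000 → 3-byte char #2 = E8 82 A7.
Offset 6: leading byte 0xF3 = 11110011 → 4-byte char #3 = F3 81 8C 99.
Leading byte 0xF3 = 11110011 matches 11110xxx → 4-byte sequence.
Byte 1: 0xF3 = 11110011, payload 011 (3 bits).
Byte 2: 0x81 = 10000001 (10xxxxxx ✓), payload 000001.
Byte 3: 0x8C = 10001100 (10xxxxxx ✓), payload 001100.
Byte 4: 0x99 = 10011001 (10xxxxxx ✓), payload 011001.
Concatenate: 011000001001100011001 = 0xC1319 (21 bits → U+C1319).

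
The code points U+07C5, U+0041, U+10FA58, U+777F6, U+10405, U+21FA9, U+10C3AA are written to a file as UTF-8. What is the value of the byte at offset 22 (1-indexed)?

0x8E

1-indexed offset 22 is 0-indexed offset 21.
U+07C5 → 2-byte form DF 85 at offsets 0–1.
U+0041 → 1-byte form 41 at offsets 2–2.
U+10FA58 → 4-byte form F4 8F A9 98 at offsets 3–6.
U+777F6 → 4-byte form F1 B7 9F B6 at offsets 7–10.
U+10405 → 4-byte form F0 90 90 85 at offsets 11–14.
U+21FA9 → 4-byte form F0 A1 BE A9 at offsets 15–18.
U+10C3AA → 4-byte form F4 8C 8E AA at offsets 19–22.
Offset 21 falls in char 7's range; it's byte 3 of F4 8C 8E AA = 0x8E.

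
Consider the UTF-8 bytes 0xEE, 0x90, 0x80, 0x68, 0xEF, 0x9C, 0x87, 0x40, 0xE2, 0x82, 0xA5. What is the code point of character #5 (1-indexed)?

U+20A5

Offset 0: leading byte 0xEE = 11101110 → 3-byte char #1 = EE 90 80.
Offset 3: leading byte 0x68 = 01101000 → 1-byte char #2 = 68.
Offset 4: leading byte 0xEF = 11101111 → 3-byte char #3 = EF 9C 87.
Offset 7: leading byte 0x40 = 01000000 → 1-byte char #4 = 40.
Offset 8: leading byte 0xE2 = 11100010 → 3-byte char #5 = E2 82 A5.
Leading byte 0xE2 = 11100010 matches 1110xxxx → 3-byte sequence.
Byte 1: 0xE2 = 11100010, payload 0010 (4 bits).
Byte 2: 0x82 = 10000010 (10xxxxxx ✓), payload 000010.
Byte 3: 0xA5 = 10100101 (10xxxxxx ✓), payload 100101.
Concatenate: 0010000010100101 = 0x20A5 (16 bits → U+20A5).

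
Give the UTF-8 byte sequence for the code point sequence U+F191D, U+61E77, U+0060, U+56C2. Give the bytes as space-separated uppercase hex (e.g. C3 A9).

U+F191D: 4-byte form → F3 B1 A4 9D.
U+61E77: 4-byte form → F1 A1 B9 B7.
U+0060: 1-byte form → 60.
U+56C2: 3-byte form → E5 9B 82.
Concatenated (12 bytes): F3 B1 A4 9D F1 A1 B9 B7 60 E5 9B 82.

F3 B1 A4 9D F1 A1 B9 B7 60 E5 9B 82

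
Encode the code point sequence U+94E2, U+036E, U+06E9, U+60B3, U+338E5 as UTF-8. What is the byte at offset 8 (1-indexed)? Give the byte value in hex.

0xE6

1-indexed offset 8 is 0-indexed offset 7.
U+94E2 → 3-byte form E9 93 A2 at offsets 0–2.
U+036E → 2-byte form CD AE at offsets 3–4.
U+06E9 → 2-byte form DB A9 at offsets 5–6.
U+60B3 → 3-byte form E6 82 B3 at offsets 7–9.
Offset 7 falls in char 4's range; it's byte 1 of E6 82 B3 = 0xE6.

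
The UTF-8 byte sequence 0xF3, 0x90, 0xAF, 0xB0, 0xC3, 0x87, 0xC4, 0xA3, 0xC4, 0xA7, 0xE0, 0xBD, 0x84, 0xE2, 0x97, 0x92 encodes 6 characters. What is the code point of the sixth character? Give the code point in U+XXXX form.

Offset 0: leading byte 0xF3 = 11110011 → 4-byte char #1 = F3 90 AF B0.
Offset 4: leading byte 0xC3 = 11000011 → 2-byte char #2 = C3 87.
Offset 6: leading byte 0xC4 = 11000100 → 2-byte char #3 = C4 A3.
Offset 8: leading byte 0xC4 = 11000100 → 2-byte char #4 = C4 A7.
Offset 10: leading byte 0xE0 = 11100000 → 3-byte char #5 = E0 BD 84.
Offset 13: leading byte 0xE2 = 11100010 → 3-byte char #6 = E2 97 92.
Leading byte 0xE2 = 11100010 matches 1110xxxx → 3-byte sequence.
Byte 1: 0xE2 = 11100010, payload 0010 (4 bits).
Byte 2: 0x97 = 10010111 (10xxxxxx ✓), payload 010111.
Byte 3: 0x92 = 10010010 (10xxxxxx ✓), payload 010010.
Concatenate: 0010010111010010 = 0x25D2 (16 bits → U+25D2).

U+25D2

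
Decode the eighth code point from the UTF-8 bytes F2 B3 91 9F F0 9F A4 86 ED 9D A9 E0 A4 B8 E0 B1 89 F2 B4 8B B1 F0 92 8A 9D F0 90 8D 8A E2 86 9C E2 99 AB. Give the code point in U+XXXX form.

U+1034A

Offset 0: leading byte 0xF2 = 11110010 → 4-byte char #1 = F2 B3 91 9F.
Offset 4: leading byte 0xF0 = 11110000 → 4-byte char #2 = F0 9F A4 86.
Offset 8: leading byte 0xED = 11101101 → 3-byte char #3 = ED 9D A9.
Offset 11: leading byte 0xE0 = 11100000 → 3-byte char #4 = E0 A4 B8.
Offset 14: leading byte 0xE0 = 11100000 → 3-byte char #5 = E0 B1 89.
Offset 17: leading byte 0xF2 = 11110010 → 4-byte char #6 = F2 B4 8B B1.
Offset 21: leading byte 0xF0 = 11110000 → 4-byte char #7 = F0 92 8A 9D.
Offset 25: leading byte 0xF0 = 11110000 → 4-byte char #8 = F0 90 8D 8A.
Leading byte 0xF0 = 11110000 matches 11110xxx → 4-byte sequence.
Byte 1: 0xF0 = 11110000, payload 000 (3 bits).
Byte 2: 0x90 = 10010000 (10xxxxxx ✓), payload 010000.
Byte 3: 0x8D = 10001101 (10xxxxxx ✓), payload 001101.
Byte 4: 0x8A = 10001010 (10xxxxxx ✓), payload 001010.
Concatenate: 000010000001101001010 = 0x1034A (21 bits → U+1034A).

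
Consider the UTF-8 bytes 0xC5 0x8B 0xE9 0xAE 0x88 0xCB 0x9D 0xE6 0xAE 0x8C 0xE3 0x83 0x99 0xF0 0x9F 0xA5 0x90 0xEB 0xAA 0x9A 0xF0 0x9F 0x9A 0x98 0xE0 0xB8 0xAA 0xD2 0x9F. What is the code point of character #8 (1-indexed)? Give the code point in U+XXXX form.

Offset 0: leading byte 0xC5 = 11000101 → 2-byte char #1 = C5 8B.
Offset 2: leading byte 0xE9 = 11101001 → 3-byte char #2 = E9 AE 88.
Offset 5: leading byte 0xCB = 11001011 → 2-byte char #3 = CB 9D.
Offset 7: leading byte 0xE6 = 11100110 → 3-byte char #4 = E6 AE 8C.
Offset 10: leading byte 0xE3 = 11100011 → 3-byte char #5 = E3 83 99.
Offset 13: leading byte 0xF0 = 11110000 → 4-byte char #6 = F0 9F A5 90.
Offset 17: leading byte 0xEB = 11101011 → 3-byte char #7 = EB AA 9A.
Offset 20: leading byte 0xF0 = 11110000 → 4-byte char #8 = F0 9F 9A 98.
Leading byte 0xF0 = 11110000 matches 11110xxx → 4-byte sequence.
Byte 1: 0xF0 = 11110000, payload 000 (3 bits).
Byte 2: 0x9F = 10011111 (10xxxxxx ✓), payload 011111.
Byte 3: 0x9A = 10011010 (10xxxxxx ✓), payload 011010.
Byte 4: 0x98 = 10011000 (10xxxxxx ✓), payload 011000.
Concatenate: 000011111011010011000 = 0x1F698 (21 bits → U+1F698).

U+1F698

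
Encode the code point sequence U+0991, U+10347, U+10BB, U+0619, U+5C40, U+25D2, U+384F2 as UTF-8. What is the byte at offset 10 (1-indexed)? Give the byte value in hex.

1-indexed offset 10 is 0-indexed offset 9.
U+0991 → 3-byte form E0 A6 91 at offsets 0–2.
U+10347 → 4-byte form F0 90 8D 87 at offsets 3–6.
U+10BB → 3-byte form E1 82 BB at offsets 7–9.
Offset 9 falls in char 3's range; it's byte 3 of E1 82 BB = 0xBB.

0xBB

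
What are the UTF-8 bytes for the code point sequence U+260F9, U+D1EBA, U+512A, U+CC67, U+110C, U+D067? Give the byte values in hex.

F0 A6 83 B9 F3 91 BA BA E5 84 AA EC B1 A7 E1 84 8C ED 81 A7

U+260F9: 4-byte form → F0 A6 83 B9.
U+D1EBA: 4-byte form → F3 91 BA BA.
U+512A: 3-byte form → E5 84 AA.
U+CC67: 3-byte form → EC B1 A7.
U+110C: 3-byte form → E1 84 8C.
U+D067: 3-byte form → ED 81 A7.
Concatenated (20 bytes): F0 A6 83 B9 F3 91 BA BA E5 84 AA EC B1 A7 E1 84 8C ED 81 A7.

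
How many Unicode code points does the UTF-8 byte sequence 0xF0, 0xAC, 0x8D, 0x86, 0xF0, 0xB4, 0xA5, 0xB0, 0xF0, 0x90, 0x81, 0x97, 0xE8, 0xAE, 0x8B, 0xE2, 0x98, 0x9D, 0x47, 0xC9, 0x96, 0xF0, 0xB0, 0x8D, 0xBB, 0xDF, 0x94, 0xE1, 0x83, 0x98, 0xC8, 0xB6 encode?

11

Byte at offset 0: 0xF0 = 11110000 → 4-byte char (#1). Advance 4.
Byte at offset 4: 0xF0 = 11110000 → 4-byte char (#2). Advance 4.
Byte at offset 8: 0xF0 = 11110000 → 4-byte char (#3). Advance 4.
Byte at offset 12: 0xE8 = 11101000 → 3-byte char (#4). Advance 3.
Byte at offset 15: 0xE2 = 11100010 → 3-byte char (#5). Advance 3.
Byte at offset 18: 0x47 = 01000111 → 1-byte char (#6). Advance 1.
Byte at offset 19: 0xC9 = 11001001 → 2-byte char (#7). Advance 2.
Byte at offset 21: 0xF0 = 11110000 → 4-byte char (#8). Advance 4.
Byte at offset 25: 0xDF = 11011111 → 2-byte char (#9). Advance 2.
Byte at offset 27: 0xE1 = 11100001 → 3-byte char (#10). Advance 3.
Byte at offset 30: 0xC8 = 11001000 → 2-byte char (#11). Advance 2.
Reached end at offset 32 after 11 code points.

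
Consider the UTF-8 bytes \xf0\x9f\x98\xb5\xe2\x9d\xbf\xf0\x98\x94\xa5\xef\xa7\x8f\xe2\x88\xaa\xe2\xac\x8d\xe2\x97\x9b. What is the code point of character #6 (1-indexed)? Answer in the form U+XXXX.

U+2B0D

Offset 0: leading byte 0xF0 = 11110000 → 4-byte char #1 = F0 9F 98 B5.
Offset 4: leading byte 0xE2 = 11100010 → 3-byte char #2 = E2 9D BF.
Offset 7: leading byte 0xF0 = 11110000 → 4-byte char #3 = F0 98 94 A5.
Offset 11: leading byte 0xEF = 11101111 → 3-byte char #4 = EF A7 8F.
Offset 14: leading byte 0xE2 = 11100010 → 3-byte char #5 = E2 88 AA.
Offset 17: leading byte 0xE2 = 11100010 → 3-byte char #6 = E2 AC 8D.
Leading byte 0xE2 = 11100010 matches 1110xxxx → 3-byte sequence.
Byte 1: 0xE2 = 11100010, payload 0010 (4 bits).
Byte 2: 0xAC = 10101100 (10xxxxxx ✓), payload 101100.
Byte 3: 0x8D = 10001101 (10xxxxxx ✓), payload 001101.
Concatenate: 0010101100001101 = 0x2B0D (16 bits → U+2B0D).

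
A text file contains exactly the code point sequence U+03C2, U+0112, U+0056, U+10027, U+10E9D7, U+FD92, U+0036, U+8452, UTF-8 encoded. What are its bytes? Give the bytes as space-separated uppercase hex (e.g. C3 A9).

U+03C2: 2-byte form → CF 82.
U+0112: 2-byte form → C4 92.
U+0056: 1-byte form → 56.
U+10027: 4-byte form → F0 90 80 A7.
U+10E9D7: 4-byte form → F4 8E A7 97.
U+FD92: 3-byte form → EF B6 92.
U+0036: 1-byte form → 36.
U+8452: 3-byte form → E8 91 92.
Concatenated (20 bytes): CF 82 C4 92 56 F0 90 80 A7 F4 8E A7 97 EF B6 92 36 E8 91 92.

CF 82 C4 92 56 F0 90 80 A7 F4 8E A7 97 EF B6 92 36 E8 91 92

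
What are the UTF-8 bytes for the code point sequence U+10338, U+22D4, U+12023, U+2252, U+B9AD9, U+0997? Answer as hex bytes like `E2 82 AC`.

F0 90 8C B8 E2 8B 94 F0 92 80 A3 E2 89 92 F2 B9 AB 99 E0 A6 97

U+10338: 4-byte form → F0 90 8C B8.
U+22D4: 3-byte form → E2 8B 94.
U+12023: 4-byte form → F0 92 80 A3.
U+2252: 3-byte form → E2 89 92.
U+B9AD9: 4-byte form → F2 B9 AB 99.
U+0997: 3-byte form → E0 A6 97.
Concatenated (21 bytes): F0 90 8C B8 E2 8B 94 F0 92 80 A3 E2 89 92 F2 B9 AB 99 E0 A6 97.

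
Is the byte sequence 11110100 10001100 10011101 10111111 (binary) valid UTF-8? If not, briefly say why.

Leading byte 0xF4 = 11110100 → 4-byte form.
Continuation bytes 0x8C=10001100, 0x9D=10011101, 0xBF=10111111 all match 10xxxxxx.
Decoded value 0x10C77F is ≥ 0x10000 (shortest form) and not a surrogate.

valid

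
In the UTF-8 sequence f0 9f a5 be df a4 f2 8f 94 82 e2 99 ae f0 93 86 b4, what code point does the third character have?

U+8F502

Offset 0: leading byte 0xF0 = 11110000 → 4-byte char #1 = F0 9F A5 BE.
Offset 4: leading byte 0xDF = 11011111 → 2-byte char #2 = DF A4.
Offset 6: leading byte 0xF2 = 11110010 → 4-byte char #3 = F2 8F 94 82.
Leading byte 0xF2 = 11110010 matches 11110xxx → 4-byte sequence.
Byte 1: 0xF2 = 11110010, payload 010 (3 bits).
Byte 2: 0x8F = 10001111 (10xxxxxx ✓), payload 001111.
Byte 3: 0x94 = 10010100 (10xxxxxx ✓), payload 010100.
Byte 4: 0x82 = 10000010 (10xxxxxx ✓), payload 000010.
Concatenate: 010001111010100000010 = 0x8F502 (21 bits → U+8F502).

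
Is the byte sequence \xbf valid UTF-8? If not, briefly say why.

invalid (continuation byte with no leading byte)

Byte 0xBF = 10111111 has the form 10xxxxxx — a continuation byte — but there is no preceding leading byte.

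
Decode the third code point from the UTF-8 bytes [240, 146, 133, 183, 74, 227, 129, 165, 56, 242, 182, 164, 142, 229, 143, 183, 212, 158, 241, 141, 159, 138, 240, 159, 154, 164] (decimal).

U+3065

Offset 0: leading byte 0xF0 = 11110000 → 4-byte char #1 = F0 92 85 B7.
Offset 4: leading byte 0x4A = 01001010 → 1-byte char #2 = 4A.
Offset 5: leading byte 0xE3 = 11100011 → 3-byte char #3 = E3 81 A5.
Leading byte 0xE3 = 11100011 matches 1110xxxx → 3-byte sequence.
Byte 1: 0xE3 = 11100011, payload 0011 (4 bits).
Byte 2: 0x81 = 10000001 (10xxxxxx ✓), payload 000001.
Byte 3: 0xA5 = 10100101 (10xxxxxx ✓), payload 100101.
Concatenate: 0011000001100101 = 0x3065 (16 bits → U+3065).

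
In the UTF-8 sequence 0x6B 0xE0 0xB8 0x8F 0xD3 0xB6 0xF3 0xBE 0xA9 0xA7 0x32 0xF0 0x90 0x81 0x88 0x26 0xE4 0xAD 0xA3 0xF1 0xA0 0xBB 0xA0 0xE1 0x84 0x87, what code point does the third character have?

Offset 0: leading byte 0x6B = 01101011 → 1-byte char #1 = 6B.
Offset 1: leading byte 0xE0 = 11100000 → 3-byte char #2 = E0 B8 8F.
Offset 4: leading byte 0xD3 = 11010011 → 2-byte char #3 = D3 B6.
Leading byte 0xD3 = 11010011 matches 110xxxxx → 2-byte sequence.
Byte 1: 0xD3 = 11010011, payload 10011 (5 bits).
Byte 2: 0xB6 = 10110110 (10xxxxxx ✓), payload 110110.
Concatenate: 10011110110 = 0x4F6 (11 bits → U+04F6).

U+04F6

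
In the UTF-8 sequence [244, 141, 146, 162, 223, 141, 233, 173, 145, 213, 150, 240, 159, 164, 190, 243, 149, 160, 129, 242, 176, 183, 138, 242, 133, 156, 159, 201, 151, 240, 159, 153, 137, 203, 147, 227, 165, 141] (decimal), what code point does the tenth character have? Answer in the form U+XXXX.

U+1F649

Offset 0: leading byte 0xF4 = 11110100 → 4-byte char #1 = F4 8D 92 A2.
Offset 4: leading byte 0xDF = 11011111 → 2-byte char #2 = DF 8D.
Offset 6: leading byte 0xE9 = 11101001 → 3-byte char #3 = E9 AD 91.
Offset 9: leading byte 0xD5 = 11010101 → 2-byte char #4 = D5 96.
Offset 11: leading byte 0xF0 = 11110000 → 4-byte char #5 = F0 9F A4 BE.
Offset 15: leading byte 0xF3 = 11110011 → 4-byte char #6 = F3 95 A0 81.
Offset 19: leading byte 0xF2 = 11110010 → 4-byte char #7 = F2 B0 B7 8A.
Offset 23: leading byte 0xF2 = 11110010 → 4-byte char #8 = F2 85 9C 9F.
Offset 27: leading byte 0xC9 = 11001001 → 2-byte char #9 = C9 97.
Offset 29: leading byte 0xF0 = 11110000 → 4-byte char #10 = F0 9F 99 89.
Leading byte 0xF0 = 11110000 matches 11110xxx → 4-byte sequence.
Byte 1: 0xF0 = 11110000, payload 000 (3 bits).
Byte 2: 0x9F = 10011111 (10xxxxxx ✓), payload 011111.
Byte 3: 0x99 = 10011001 (10xxxxxx ✓), payload 011001.
Byte 4: 0x89 = 10001001 (10xxxxxx ✓), payload 001001.
Concatenate: 000011111011001001001 = 0x1F649 (21 bits → U+1F649).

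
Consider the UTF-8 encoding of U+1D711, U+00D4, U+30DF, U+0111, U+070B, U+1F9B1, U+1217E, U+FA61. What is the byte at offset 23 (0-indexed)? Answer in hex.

0xA1

U+1D711 → 4-byte form F0 9D 9C 91 at offsets 0–3.
U+00D4 → 2-byte form C3 94 at offsets 4–5.
U+30DF → 3-byte form E3 83 9F at offsets 6–8.
U+0111 → 2-byte form C4 91 at offsets 9–10.
U+070B → 2-byte form DC 8B at offsets 11–12.
U+1F9B1 → 4-byte form F0 9F A6 B1 at offsets 13–16.
U+1217E → 4-byte form F0 92 85 BE at offsets 17–20.
U+FA61 → 3-byte form EF A9 A1 at offsets 21–23.
Offset 23 falls in char 8's range; it's byte 3 of EF A9 A1 = 0xA1.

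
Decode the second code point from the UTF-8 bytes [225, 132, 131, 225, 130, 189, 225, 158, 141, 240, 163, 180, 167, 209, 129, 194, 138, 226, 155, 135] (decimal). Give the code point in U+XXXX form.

U+10BD

Offset 0: leading byte 0xE1 = 11100001 → 3-byte char #1 = E1 84 83.
Offset 3: leading byte 0xE1 = 11100001 → 3-byte char #2 = E1 82 BD.
Leading byte 0xE1 = 11100001 matches 1110xxxx → 3-byte sequence.
Byte 1: 0xE1 = 11100001, payload 0001 (4 bits).
Byte 2: 0x82 = 10000010 (10xxxxxx ✓), payload 000010.
Byte 3: 0xBD = 10111101 (10xxxxxx ✓), payload 111101.
Concatenate: 0001000010111101 = 0x10BD (16 bits → U+10BD).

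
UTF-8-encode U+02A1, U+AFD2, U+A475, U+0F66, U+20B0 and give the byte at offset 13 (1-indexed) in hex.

0x82

1-indexed offset 13 is 0-indexed offset 12.
U+02A1 → 2-byte form CA A1 at offsets 0–1.
U+AFD2 → 3-byte form EA BF 92 at offsets 2–4.
U+A475 → 3-byte form EA 91 B5 at offsets 5–7.
U+0F66 → 3-byte form E0 BD A6 at offsets 8–10.
U+20B0 → 3-byte form E2 82 B0 at offsets 11–13.
Offset 12 falls in char 5's range; it's byte 2 of E2 82 B0 = 0x82.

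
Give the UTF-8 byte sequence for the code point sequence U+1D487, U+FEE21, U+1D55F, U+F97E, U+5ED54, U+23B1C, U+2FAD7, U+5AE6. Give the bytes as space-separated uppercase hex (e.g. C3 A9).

F0 9D 92 87 F3 BE B8 A1 F0 9D 95 9F EF A5 BE F1 9E B5 94 F0 A3 AC 9C F0 AF AB 97 E5 AB A6

U+1D487: 4-byte form → F0 9D 92 87.
U+FEE21: 4-byte form → F3 BE B8 A1.
U+1D55F: 4-byte form → F0 9D 95 9F.
U+F97E: 3-byte form → EF A5 BE.
U+5ED54: 4-byte form → F1 9E B5 94.
U+23B1C: 4-byte form → F0 A3 AC 9C.
U+2FAD7: 4-byte form → F0 AF AB 97.
U+5AE6: 3-byte form → E5 AB A6.
Concatenated (30 bytes): F0 9D 92 87 F3 BE B8 A1 F0 9D 95 9F EF A5 BE F1 9E B5 94 F0 A3 AC 9C F0 AF AB 97 E5 AB A6.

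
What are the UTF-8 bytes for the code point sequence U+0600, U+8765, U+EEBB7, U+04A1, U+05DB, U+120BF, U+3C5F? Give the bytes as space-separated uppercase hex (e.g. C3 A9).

U+0600: 2-byte form → D8 80.
U+8765: 3-byte form → E8 9D A5.
U+EEBB7: 4-byte form → F3 AE AE B7.
U+04A1: 2-byte form → D2 A1.
U+05DB: 2-byte form → D7 9B.
U+120BF: 4-byte form → F0 92 82 BF.
U+3C5F: 3-byte form → E3 B1 9F.
Concatenated (20 bytes): D8 80 E8 9D A5 F3 AE AE B7 D2 A1 D7 9B F0 92 82 BF E3 B1 9F.

D8 80 E8 9D A5 F3 AE AE B7 D2 A1 D7 9B F0 92 82 BF E3 B1 9F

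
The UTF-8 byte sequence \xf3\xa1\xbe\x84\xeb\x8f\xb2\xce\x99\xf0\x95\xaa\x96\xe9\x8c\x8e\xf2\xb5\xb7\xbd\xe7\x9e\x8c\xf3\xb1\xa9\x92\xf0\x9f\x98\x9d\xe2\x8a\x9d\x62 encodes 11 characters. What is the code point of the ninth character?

Offset 0: leading byte 0xF3 = 11110011 → 4-byte char #1 = F3 A1 BE 84.
Offset 4: leading byte 0xEB = 11101011 → 3-byte char #2 = EB 8F B2.
Offset 7: leading byte 0xCE = 11001110 → 2-byte char #3 = CE 99.
Offset 9: leading byte 0xF0 = 11110000 → 4-byte char #4 = F0 95 AA 96.
Offset 13: leading byte 0xE9 = 11101001 → 3-byte char #5 = E9 8C 8E.
Offset 16: leading byte 0xF2 = 11110010 → 4-byte char #6 = F2 B5 B7 BD.
Offset 20: leading byte 0xE7 = 11100111 → 3-byte char #7 = E7 9E 8C.
Offset 23: leading byte 0xF3 = 11110011 → 4-byte char #8 = F3 B1 A9 92.
Offset 27: leading byte 0xF0 = 11110000 → 4-byte char #9 = F0 9F 98 9D.
Leading byte 0xF0 = 11110000 matches 11110xxx → 4-byte sequence.
Byte 1: 0xF0 = 11110000, payload 000 (3 bits).
Byte 2: 0x9F = 10011111 (10xxxxxx ✓), payload 011111.
Byte 3: 0x98 = 10011000 (10xxxxxx ✓), payload 011000.
Byte 4: 0x9D = 10011101 (10xxxxxx ✓), payload 011101.
Concatenate: 000011111011000011101 = 0x1F61D (21 bits → U+1F61D).

U+1F61D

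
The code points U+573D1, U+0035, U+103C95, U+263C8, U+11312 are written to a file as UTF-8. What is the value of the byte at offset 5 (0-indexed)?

U+573D1 → 4-byte form F1 97 8F 91 at offsets 0–3.
U+0035 → 1-byte form 35 at offsets 4–4.
U+103C95 → 4-byte form F4 83 B2 95 at offsets 5–8.
Offset 5 falls in char 3's range; it's byte 1 of F4 83 B2 95 = 0xF4.

0xF4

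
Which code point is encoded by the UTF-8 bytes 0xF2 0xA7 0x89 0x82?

U+A7242

Leading byte 0xF2 = 11110010 matches 11110xxx → 4-byte sequence.
Byte 1: 0xF2 = 11110010, payload 010 (3 bits).
Byte 2: 0xA7 = 10100111 (10xxxxxx ✓), payload 100111.
Byte 3: 0x89 = 10001001 (10xxxxxx ✓), payload 001001.
Byte 4: 0x82 = 10000010 (10xxxxxx ✓), payload 000010.
Concatenate: 010100111001001000010 = 0xA7242 (21 bits → U+A7242).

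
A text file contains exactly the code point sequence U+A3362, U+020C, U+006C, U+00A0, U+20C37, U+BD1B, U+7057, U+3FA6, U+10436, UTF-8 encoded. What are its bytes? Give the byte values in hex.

U+A3362: 4-byte form → F2 A3 8D A2.
U+020C: 2-byte form → C8 8C.
U+006C: 1-byte form → 6C.
U+00A0: 2-byte form → C2 A0.
U+20C37: 4-byte form → F0 A0 B0 B7.
U+BD1B: 3-byte form → EB B4 9B.
U+7057: 3-byte form → E7 81 97.
U+3FA6: 3-byte form → E3 BE A6.
U+10436: 4-byte form → F0 90 90 B6.
Concatenated (26 bytes): F2 A3 8D A2 C8 8C 6C C2 A0 F0 A0 B0 B7 EB B4 9B E7 81 97 E3 BE A6 F0 90 90 B6.

F2 A3 8D A2 C8 8C 6C C2 A0 F0 A0 B0 B7 EB B4 9B E7 81 97 E3 BE A6 F0 90 90 B6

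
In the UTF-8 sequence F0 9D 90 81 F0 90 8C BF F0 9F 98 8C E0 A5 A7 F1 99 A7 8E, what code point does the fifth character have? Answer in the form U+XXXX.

U+599CE

Offset 0: leading byte 0xF0 = 11110000 → 4-byte char #1 = F0 9D 90 81.
Offset 4: leading byte 0xF0 = 11110000 → 4-byte char #2 = F0 90 8C BF.
Offset 8: leading byte 0xF0 = 11110000 → 4-byte char #3 = F0 9F 98 8C.
Offset 12: leading byte 0xE0 = 11100000 → 3-byte char #4 = E0 A5 A7.
Offset 15: leading byte 0xF1 = 11110001 → 4-byte char #5 = F1 99 A7 8E.
Leading byte 0xF1 = 11110001 matches 11110xxx → 4-byte sequence.
Byte 1: 0xF1 = 11110001, payload 001 (3 bits).
Byte 2: 0x99 = 10011001 (10xxxxxx ✓), payload 011001.
Byte 3: 0xA7 = 10100111 (10xxxxxx ✓), payload 100111.
Byte 4: 0x8E = 10001110 (10xxxxxx ✓), payload 001110.
Concatenate: 001011001100111001110 = 0x599CE (21 bits → U+599CE).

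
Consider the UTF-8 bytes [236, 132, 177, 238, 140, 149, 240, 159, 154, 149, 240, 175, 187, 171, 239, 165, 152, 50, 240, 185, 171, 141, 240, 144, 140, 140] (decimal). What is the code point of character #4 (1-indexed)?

U+2FEEB

Offset 0: leading byte 0xEC = 11101100 → 3-byte char #1 = EC 84 B1.
Offset 3: leading byte 0xEE = 11101110 → 3-byte char #2 = EE 8C 95.
Offset 6: leading byte 0xF0 = 11110000 → 4-byte char #3 = F0 9F 9A 95.
Offset 10: leading byte 0xF0 = 11110000 → 4-byte char #4 = F0 AF BB AB.
Leading byte 0xF0 = 11110000 matches 11110xxx → 4-byte sequence.
Byte 1: 0xF0 = 11110000, payload 000 (3 bits).
Byte 2: 0xAF = 10101111 (10xxxxxx ✓), payload 101111.
Byte 3: 0xBB = 10111011 (10xxxxxx ✓), payload 111011.
Byte 4: 0xAB = 10101011 (10xxxxxx ✓), payload 101011.
Concatenate: 000101111111011101011 = 0x2FEEB (21 bits → U+2FEEB).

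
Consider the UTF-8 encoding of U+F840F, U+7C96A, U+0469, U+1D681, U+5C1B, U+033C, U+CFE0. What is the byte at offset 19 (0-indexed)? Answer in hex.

U+F840F → 4-byte form F3 B8 90 8F at offsets 0–3.
U+7C96A → 4-byte form F1 BC A5 AA at offsets 4–7.
U+0469 → 2-byte form D1 A9 at offsets 8–9.
U+1D681 → 4-byte form F0 9D 9A 81 at offsets 10–13.
U+5C1B → 3-byte form E5 B0 9B at offsets 14–16.
U+033C → 2-byte form CC BC at offsets 17–18.
U+CFE0 → 3-byte form EC BF A0 at offsets 19–21.
Offset 19 falls in char 7's range; it's byte 1 of EC BF A0 = 0xEC.

0xEC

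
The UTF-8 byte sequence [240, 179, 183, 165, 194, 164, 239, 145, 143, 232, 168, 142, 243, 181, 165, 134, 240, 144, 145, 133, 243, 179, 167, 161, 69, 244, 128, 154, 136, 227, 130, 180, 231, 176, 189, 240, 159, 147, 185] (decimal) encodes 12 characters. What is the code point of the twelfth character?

Offset 0: leading byte 0xF0 = 11110000 → 4-byte char #1 = F0 B3 B7 A5.
Offset 4: leading byte 0xC2 = 11000010 → 2-byte char #2 = C2 A4.
Offset 6: leading byte 0xEF = 11101111 → 3-byte char #3 = EF 91 8F.
Offset 9: leading byte 0xE8 = 11101000 → 3-byte char #4 = E8 A8 8E.
Offset 12: leading byte 0xF3 = 11110011 → 4-byte char #5 = F3 B5 A5 86.
Offset 16: leading byte 0xF0 = 11110000 → 4-byte char #6 = F0 90 91 85.
Offset 20: leading byte 0xF3 = 11110011 → 4-byte char #7 = F3 B3 A7 A1.
Offset 24: leading byte 0x45 = 01000101 → 1-byte char #8 = 45.
Offset 25: leading byte 0xF4 = 11110100 → 4-byte char #9 = F4 80 9A 88.
Offset 29: leading byte 0xE3 = 11100011 → 3-byte char #10 = E3 82 B4.
Offset 32: leading byte 0xE7 = 11100111 → 3-byte char #11 = E7 B0 BD.
Offset 35: leading byte 0xF0 = 11110000 → 4-byte char #12 = F0 9F 93 B9.
Leading byte 0xF0 = 11110000 matches 11110xxx → 4-byte sequence.
Byte 1: 0xF0 = 11110000, payload 000 (3 bits).
Byte 2: 0x9F = 10011111 (10xxxxxx ✓), payload 011111.
Byte 3: 0x93 = 10010011 (10xxxxxx ✓), payload 010011.
Byte 4: 0xB9 = 10111001 (10xxxxxx ✓), payload 111001.
Concatenate: 000011111010011111001 = 0x1F4F9 (21 bits → U+1F4F9).

U+1F4F9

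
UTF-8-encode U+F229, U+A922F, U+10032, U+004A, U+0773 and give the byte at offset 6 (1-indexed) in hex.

1-indexed offset 6 is 0-indexed offset 5.
U+F229 → 3-byte form EF 88 A9 at offsets 0–2.
U+A922F → 4-byte form F2 A9 88 AF at offsets 3–6.
Offset 5 falls in char 2's range; it's byte 3 of F2 A9 88 AF = 0x88.

0x88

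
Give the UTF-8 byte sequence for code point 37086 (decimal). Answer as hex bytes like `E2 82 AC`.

U+90DE = 0x90DE = 37086 decimal. In range U+0800–U+FFFF → 3-byte form: 1110xxxx 10xxxxxx 10xxxxxx.
Binary (16 bits): 1001000011011110.
Split 4+6+6: 1001 | 000011 | 011110.
Byte 1: 11101001 = 0xE9.
Byte 2: 10000011 = 0x83.
Byte 3: 10011110 = 0x9E.

E9 83 9E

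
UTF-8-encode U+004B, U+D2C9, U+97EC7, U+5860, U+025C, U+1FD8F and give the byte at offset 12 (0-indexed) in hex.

U+004B → 1-byte form 4B at offsets 0–0.
U+D2C9 → 3-byte form ED 8B 89 at offsets 1–3.
U+97EC7 → 4-byte form F2 97 BB 87 at offsets 4–7.
U+5860 → 3-byte form E5 A1 A0 at offsets 8–10.
U+025C → 2-byte form C9 9C at offsets 11–12.
Offset 12 falls in char 5's range; it's byte 2 of C9 9C = 0x9C.

0x9C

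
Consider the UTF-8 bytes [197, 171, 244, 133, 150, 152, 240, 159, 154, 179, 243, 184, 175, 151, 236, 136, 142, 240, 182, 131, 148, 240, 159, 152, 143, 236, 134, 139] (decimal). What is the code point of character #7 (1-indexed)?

Offset 0: leading byte 0xC5 = 11000101 → 2-byte char #1 = C5 AB.
Offset 2: leading byte 0xF4 = 11110100 → 4-byte char #2 = F4 85 96 98.
Offset 6: leading byte 0xF0 = 11110000 → 4-byte char #3 = F0 9F 9A B3.
Offset 10: leading byte 0xF3 = 11110011 → 4-byte char #4 = F3 B8 AF 97.
Offset 14: leading byte 0xEC = 11101100 → 3-byte char #5 = EC 88 8E.
Offset 17: leading byte 0xF0 = 11110000 → 4-byte char #6 = F0 B6 83 94.
Offset 21: leading byte 0xF0 = 11110000 → 4-byte char #7 = F0 9F 98 8F.
Leading byte 0xF0 = 11110000 matches 11110xxx → 4-byte sequence.
Byte 1: 0xF0 = 11110000, payload 000 (3 bits).
Byte 2: 0x9F = 10011111 (10xxxxxx ✓), payload 011111.
Byte 3: 0x98 = 10011000 (10xxxxxx ✓), payload 011000.
Byte 4: 0x8F = 10001111 (10xxxxxx ✓), payload 001111.
Concatenate: 000011111011000001111 = 0x1F60F (21 bits → U+1F60F).

U+1F60F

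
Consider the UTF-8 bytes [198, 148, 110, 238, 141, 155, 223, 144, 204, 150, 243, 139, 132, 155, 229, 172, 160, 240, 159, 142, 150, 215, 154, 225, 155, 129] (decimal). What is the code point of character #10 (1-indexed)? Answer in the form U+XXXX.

U+16C1

Offset 0: leading byte 0xC6 = 11000110 → 2-byte char #1 = C6 94.
Offset 2: leading byte 0x6E = 01101110 → 1-byte char #2 = 6E.
Offset 3: leading byte 0xEE = 11101110 → 3-byte char #3 = EE 8D 9B.
Offset 6: leading byte 0xDF = 11011111 → 2-byte char #4 = DF 90.
Offset 8: leading byte 0xCC = 11001100 → 2-byte char #5 = CC 96.
Offset 10: leading byte 0xF3 = 11110011 → 4-byte char #6 = F3 8B 84 9B.
Offset 14: leading byte 0xE5 = 11100101 → 3-byte char #7 = E5 AC A0.
Offset 17: leading byte 0xF0 = 11110000 → 4-byte char #8 = F0 9F 8E 96.
Offset 21: leading byte 0xD7 = 11010111 → 2-byte char #9 = D7 9A.
Offset 23: leading byte 0xE1 = 11100001 → 3-byte char #10 = E1 9B 81.
Leading byte 0xE1 = 11100001 matches 1110xxxx → 3-byte sequence.
Byte 1: 0xE1 = 11100001, payload 0001 (4 bits).
Byte 2: 0x9B = 10011011 (10xxxxxx ✓), payload 011011.
Byte 3: 0x81 = 10000001 (10xxxxxx ✓), payload 000001.
Concatenate: 0001011011000001 = 0x16C1 (16 bits → U+16C1).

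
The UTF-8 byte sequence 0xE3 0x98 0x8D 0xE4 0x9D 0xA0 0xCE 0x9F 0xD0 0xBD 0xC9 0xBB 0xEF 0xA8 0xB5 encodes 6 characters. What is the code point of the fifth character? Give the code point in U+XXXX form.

Offset 0: leading byte 0xE3 = 11100011 → 3-byte char #1 = E3 98 8D.
Offset 3: leading byte 0xE4 = 11100100 → 3-byte char #2 = E4 9D A0.
Offset 6: leading byte 0xCE = 11001110 → 2-byte char #3 = CE 9F.
Offset 8: leading byte 0xD0 = 11010000 → 2-byte char #4 = D0 BD.
Offset 10: leading byte 0xC9 = 11001001 → 2-byte char #5 = C9 BB.
Leading byte 0xC9 = 11001001 matches 110xxxxx → 2-byte sequence.
Byte 1: 0xC9 = 11001001, payload 01001 (5 bits).
Byte 2: 0xBB = 10111011 (10xxxxxx ✓), payload 111011.
Concatenate: 01001111011 = 0x27B (11 bits → U+027B).

U+027B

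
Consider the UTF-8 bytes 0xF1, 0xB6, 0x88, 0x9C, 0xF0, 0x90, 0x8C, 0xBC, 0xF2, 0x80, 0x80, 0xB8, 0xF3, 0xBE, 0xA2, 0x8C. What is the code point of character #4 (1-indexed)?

Offset 0: leading byte 0xF1 = 11110001 → 4-byte char #1 = F1 B6 88 9C.
Offset 4: leading byte 0xF0 = 11110000 → 4-byte char #2 = F0 90 8C BC.
Offset 8: leading byte 0xF2 = 11110010 → 4-byte char #3 = F2 80 80 B8.
Offset 12: leading byte 0xF3 = 11110011 → 4-byte char #4 = F3 BE A2 8C.
Leading byte 0xF3 = 11110011 matches 11110xxx → 4-byte sequence.
Byte 1: 0xF3 = 11110011, payload 011 (3 bits).
Byte 2: 0xBE = 10111110 (10xxxxxx ✓), payload 111110.
Byte 3: 0xA2 = 10100010 (10xxxxxx ✓), payload 100010.
Byte 4: 0x8C = 10001100 (10xxxxxx ✓), payload 001100.
Concatenate: 011111110100010001100 = 0xFE88C (21 bits → U+FE88C).

U+FE88C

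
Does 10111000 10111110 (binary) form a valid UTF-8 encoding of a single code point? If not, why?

Byte 0xB8 = 10111000 has the form 10xxxxxx — a continuation byte — but there is no preceding leading byte.

invalid (continuation byte with no leading byte)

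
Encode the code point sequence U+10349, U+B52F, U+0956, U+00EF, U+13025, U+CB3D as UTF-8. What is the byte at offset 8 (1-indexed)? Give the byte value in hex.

0xE0

1-indexed offset 8 is 0-indexed offset 7.
U+10349 → 4-byte form F0 90 8D 89 at offsets 0–3.
U+B52F → 3-byte form EB 94 AF at offsets 4–6.
U+0956 → 3-byte form E0 A5 96 at offsets 7–9.
Offset 7 falls in char 3's range; it's byte 1 of E0 A5 96 = 0xE0.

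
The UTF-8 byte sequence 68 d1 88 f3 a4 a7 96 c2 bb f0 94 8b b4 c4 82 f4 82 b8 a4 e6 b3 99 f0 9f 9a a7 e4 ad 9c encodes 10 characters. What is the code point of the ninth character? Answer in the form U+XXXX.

U+1F6A7

Offset 0: leading byte 0x68 = 01101000 → 1-byte char #1 = 68.
Offset 1: leading byte 0xD1 = 11010001 → 2-byte char #2 = D1 88.
Offset 3: leading byte 0xF3 = 11110011 → 4-byte char #3 = F3 A4 A7 96.
Offset 7: leading byte 0xC2 = 11000010 → 2-byte char #4 = C2 BB.
Offset 9: leading byte 0xF0 = 11110000 → 4-byte char #5 = F0 94 8B B4.
Offset 13: leading byte 0xC4 = 11000100 → 2-byte char #6 = C4 82.
Offset 15: leading byte 0xF4 = 11110100 → 4-byte char #7 = F4 82 B8 A4.
Offset 19: leading byte 0xE6 = 11100110 → 3-byte char #8 = E6 B3 99.
Offset 22: leading byte 0xF0 = 11110000 → 4-byte char #9 = F0 9F 9A A7.
Leading byte 0xF0 = 11110000 matches 11110xxx → 4-byte sequence.
Byte 1: 0xF0 = 11110000, payload 000 (3 bits).
Byte 2: 0x9F = 10011111 (10xxxxxx ✓), payload 011111.
Byte 3: 0x9A = 10011010 (10xxxxxx ✓), payload 011010.
Byte 4: 0xA7 = 10100111 (10xxxxxx ✓), payload 100111.
Concatenate: 000011111011010100111 = 0x1F6A7 (21 bits → U+1F6A7).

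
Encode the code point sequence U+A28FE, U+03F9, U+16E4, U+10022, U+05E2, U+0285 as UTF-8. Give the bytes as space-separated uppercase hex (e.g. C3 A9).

F2 A2 A3 BE CF B9 E1 9B A4 F0 90 80 A2 D7 A2 CA 85

U+A28FE: 4-byte form → F2 A2 A3 BE.
U+03F9: 2-byte form → CF B9.
U+16E4: 3-byte form → E1 9B A4.
U+10022: 4-byte form → F0 90 80 A2.
U+05E2: 2-byte form → D7 A2.
U+0285: 2-byte form → CA 85.
Concatenated (17 bytes): F2 A2 A3 BE CF B9 E1 9B A4 F0 90 80 A2 D7 A2 CA 85.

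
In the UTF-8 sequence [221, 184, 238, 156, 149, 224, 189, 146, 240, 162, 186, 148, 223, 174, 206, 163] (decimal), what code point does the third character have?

Offset 0: leading byte 0xDD = 11011101 → 2-byte char #1 = DD B8.
Offset 2: leading byte 0xEE = 11101110 → 3-byte char #2 = EE 9C 95.
Offset 5: leading byte 0xE0 = 11100000 → 3-byte char #3 = E0 BD 92.
Leading byte 0xE0 = 11100000 matches 1110xxxx → 3-byte sequence.
Byte 1: 0xE0 = 11100000, payload 0000 (4 bits).
Byte 2: 0xBD = 10111101 (10xxxxxx ✓), payload 111101.
Byte 3: 0x92 = 10010010 (10xxxxxx ✓), payload 010010.
Concatenate: 0000111101010010 = 0xF52 (16 bits → U+0F52).

U+0F52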